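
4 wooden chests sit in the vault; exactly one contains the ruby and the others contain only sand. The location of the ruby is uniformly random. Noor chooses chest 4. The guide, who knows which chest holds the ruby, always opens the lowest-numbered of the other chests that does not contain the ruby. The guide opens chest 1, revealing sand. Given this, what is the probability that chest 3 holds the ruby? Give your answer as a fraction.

1/3

Apply Bayes' rule, conditioning on where the ruby actually is.
If it is in chest 1 (prior 1/4): the guide opened chest 1, so this case is ruled out; weight (1/4)·0 = 0.
If it is in any of chests 2, 3, and 4 (prior 1/4 each): chest 1 is the lowest-numbered option available, probability 1; weight (1/4)·1 = 1/4 each.
The weights sum to 3/4.
So P(the ruby in chest 3 | the guide opened chest 1) = (1/4) / (3/4) = 1/3.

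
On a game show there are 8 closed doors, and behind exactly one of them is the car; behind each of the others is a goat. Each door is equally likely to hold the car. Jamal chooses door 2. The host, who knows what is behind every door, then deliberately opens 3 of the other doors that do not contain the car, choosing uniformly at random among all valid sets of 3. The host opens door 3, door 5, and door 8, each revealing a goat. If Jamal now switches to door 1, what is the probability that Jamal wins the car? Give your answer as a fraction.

Consider each possible location of the car in turn.
If it is behind any of doors 1, 4, 6, and 7 (prior 1/8 each): the host has 20 equally likely choices, so probability 1/20; weight (1/8)·(1/20) = 1/160 each.
If it is behind door 2 (prior 1/8): the host has 35 equally likely choices, so probability 1/35; weight (1/8)·(1/35) = 1/280.
If it is behind any of doors 3, 5, and 8 (prior 1/8 each): that door was opened and seen not to hold the prize — ruled out; weight (1/8)·0 = 0 each.
The weights sum to 1/35.
So P(the car behind door 1 | the host opened door 3, door 5, and door 8) = (1/160) / (1/35) = 7/32.

7/32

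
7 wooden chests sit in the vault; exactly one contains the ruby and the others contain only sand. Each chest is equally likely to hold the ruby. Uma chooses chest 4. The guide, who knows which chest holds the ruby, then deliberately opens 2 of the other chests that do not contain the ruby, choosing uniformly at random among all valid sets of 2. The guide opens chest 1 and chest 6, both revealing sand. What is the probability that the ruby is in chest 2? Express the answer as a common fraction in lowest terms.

3/14

Apply Bayes' rule, conditioning on where the ruby actually is.
If it is in either of chests 1 and 6 (prior 1/7 each): that chest was opened and seen not to hold the prize — ruled out; weight (1/7)·0 = 0 each.
If it is in any of chests 2, 3, 5, and 7 (prior 1/7 each): the guide has 10 equally likely choices, so probability 1/10; weight (1/7)·(1/10) = 1/70 each.
If it is in chest 4 (prior 1/7): the guide has 15 equally likely choices, so probability 1/15; weight (1/7)·(1/15) = 1/105.
The weights sum to 1/15.
So P(the ruby in chest 2 | the guide opened chest 1 and chest 6) = (1/70) / (1/15) = 3/14.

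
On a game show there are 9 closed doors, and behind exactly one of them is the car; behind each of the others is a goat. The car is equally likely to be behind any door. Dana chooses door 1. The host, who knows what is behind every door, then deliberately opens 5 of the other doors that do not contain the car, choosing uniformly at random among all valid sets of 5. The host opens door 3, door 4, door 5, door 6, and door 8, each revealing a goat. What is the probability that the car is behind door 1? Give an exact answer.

1/9

Consider each possible location of the car in turn.
If it is behind door 1 (prior 1/9): the host has 56 equally likely choices, so probability 1/56; weight (1/9)·(1/56) = 1/504.
If it is behind any of doors 2, 7, and 9 (prior 1/9 each): the host has 21 equally likely choices, so probability 1/21; weight (1/9)·(1/21) = 1/189 each.
If it is behind any of doors 3, 4, 5, 6, and 8 (prior 1/9 each): that door was opened and seen not to hold the prize — ruled out; weight (1/9)·0 = 0 each.
The weights sum to 1/56.
So P(the car behind door 1 | the host opened door 3, door 4, door 5, door 6, and door 8) = (1/504) / (1/56) = 1/9.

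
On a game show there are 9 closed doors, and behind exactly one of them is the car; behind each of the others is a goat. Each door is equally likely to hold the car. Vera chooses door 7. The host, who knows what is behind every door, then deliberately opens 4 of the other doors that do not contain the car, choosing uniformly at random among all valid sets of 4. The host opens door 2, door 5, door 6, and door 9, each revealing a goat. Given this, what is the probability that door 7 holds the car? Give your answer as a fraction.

1/9

Consider each possible location of the car in turn.
If it is behind any of doors 1, 3, 4, and 8 (prior 1/9 each): the host has 35 equally likely choices, so probability 1/35; weight (1/9)·(1/35) = 1/315 each.
If it is behind any of doors 2, 5, 6, and 9 (prior 1/9 each): that door was opened and seen not to hold the prize — ruled out; weight (1/9)·0 = 0 each.
If it is behind door 7 (prior 1/9): the host has 70 equally likely choices, so probability 1/70; weight (1/9)·(1/70) = 1/630.
The weights sum to 1/70.
So P(the car behind door 7 | the host opened door 2, door 5, door 6, and door 9) = (1/630) / (1/70) = 1/9.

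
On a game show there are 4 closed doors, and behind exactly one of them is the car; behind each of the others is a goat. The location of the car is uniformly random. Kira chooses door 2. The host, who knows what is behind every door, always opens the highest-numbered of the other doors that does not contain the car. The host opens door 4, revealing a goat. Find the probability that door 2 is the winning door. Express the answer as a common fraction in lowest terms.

1/3

Apply Bayes' rule, conditioning on where the car actually is.
If it is behind any of doors 1, 2, and 3 (prior 1/4 each): door 4 is the highest-numbered option available, probability 1; weight (1/4)·1 = 1/4 each.
If it is behind door 4 (prior 1/4): the host opened door 4, so this case is ruled out; weight (1/4)·0 = 0.
The weights sum to 3/4.
So P(the car behind door 2 | the host opened door 4) = (1/4) / (3/4) = 1/3.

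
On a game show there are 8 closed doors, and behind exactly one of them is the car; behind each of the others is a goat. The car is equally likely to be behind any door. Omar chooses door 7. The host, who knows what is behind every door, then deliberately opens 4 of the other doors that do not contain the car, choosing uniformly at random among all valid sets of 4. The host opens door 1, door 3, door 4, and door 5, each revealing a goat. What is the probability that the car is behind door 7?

1/8

Apply Bayes' rule, conditioning on where the car actually is.
If it is behind any of doors 1, 3, 4, and 5 (prior 1/8 each): that door was opened and seen not to hold the prize — ruled out; weight (1/8)·0 = 0 each.
If it is behind any of doors 2, 6, and 8 (prior 1/8 each): the host has 15 equally likely choices, so probability 1/15; weight (1/8)·(1/15) = 1/120 each.
If it is behind door 7 (prior 1/8): the host has 35 equally likely choices, so probability 1/35; weight (1/8)·(1/35) = 1/280.
The weights sum to 1/35.
So P(the car behind door 7 | the host opened door 1, door 3, door 4, and door 5) = (1/280) / (1/35) = 1/8.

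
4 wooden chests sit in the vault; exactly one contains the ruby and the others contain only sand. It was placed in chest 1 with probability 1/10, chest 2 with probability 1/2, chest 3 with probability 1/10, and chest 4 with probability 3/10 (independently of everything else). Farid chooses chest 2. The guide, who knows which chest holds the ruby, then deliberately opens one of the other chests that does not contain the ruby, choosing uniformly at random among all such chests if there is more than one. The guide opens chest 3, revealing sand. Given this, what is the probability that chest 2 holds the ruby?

Condition on the true location of the ruby.
If it is in chest 1 (prior 1/10): the guide has 2 equally likely choices, so probability 1/2; weight (1/10)·(1/2) = 1/20.
If it is in chest 2 (prior 1/2): the guide has 3 equally likely choices, so probability 1/3; weight (1/2)·(1/3) = 1/6.
If it is in chest 3 (prior 1/10): the guide opened chest 3, so this case is ruled out; weight (1/10)·0 = 0.
If it is in chest 4 (prior 3/10): the guide has 2 equally likely choices, so probability 1/2; weight (3/10)·(1/2) = 3/20.
The weights sum to 11/30.
So P(the ruby in chest 2 | the guide opened chest 3) = (1/6) / (11/30) = 5/11.

5/11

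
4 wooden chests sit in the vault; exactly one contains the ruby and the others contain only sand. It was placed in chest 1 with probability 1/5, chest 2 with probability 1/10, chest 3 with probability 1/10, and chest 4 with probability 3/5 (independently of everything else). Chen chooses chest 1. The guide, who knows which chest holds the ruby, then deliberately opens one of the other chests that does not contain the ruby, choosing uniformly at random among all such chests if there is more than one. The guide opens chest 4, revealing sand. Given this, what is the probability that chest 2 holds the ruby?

3/10

Condition on the true location of the ruby.
If it is in chest 1 (prior 1/5): the guide has 3 equally likely choices, so probability 1/3; weight (1/5)·(1/3) = 1/15.
If it is in either of chests 2 and 3 (prior 1/10 each): the guide has 2 equally likely choices, so probability 1/2; weight (1/10)·(1/2) = 1/20 each.
If it is in chest 4 (prior 3/5): the guide opened chest 4, so this case is ruled out; weight (3/5)·0 = 0.
The weights sum to 1/6.
So P(the ruby in chest 2 | the guide opened chest 4) = (1/20) / (1/6) = 3/10.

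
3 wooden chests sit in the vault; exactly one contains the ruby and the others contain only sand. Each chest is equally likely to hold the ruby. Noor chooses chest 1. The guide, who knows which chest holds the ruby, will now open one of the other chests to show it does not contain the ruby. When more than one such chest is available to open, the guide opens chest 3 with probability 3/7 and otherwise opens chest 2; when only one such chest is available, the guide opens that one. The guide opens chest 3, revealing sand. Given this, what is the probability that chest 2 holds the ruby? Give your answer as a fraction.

Consider each possible location of the ruby in turn.
If it is in chest 1 (prior 1/3): chest 3 is available, opened with probability 3/7; weight (1/3)·(3/7) = 1/7.
If it is in chest 2 (prior 1/3): only chest 3 is available, probability 1; weight (1/3)·1 = 1/3.
If it is in chest 3 (prior 1/3): the guide opened chest 3, so this case is ruled out; weight (1/3)·0 = 0.
The weights sum to 10/21.
So P(the ruby in chest 2 | the guide opened chest 3) = (1/3) / (10/21) = 7/10.

7/10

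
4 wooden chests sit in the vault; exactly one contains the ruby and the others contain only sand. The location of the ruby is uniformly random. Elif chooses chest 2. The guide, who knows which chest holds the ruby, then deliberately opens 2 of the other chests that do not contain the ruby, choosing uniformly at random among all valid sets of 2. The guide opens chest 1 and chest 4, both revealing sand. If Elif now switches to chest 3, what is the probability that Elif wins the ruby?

3/4

Consider each possible location of the ruby in turn.
If it is in either of chests 1 and 4 (prior 1/4 each): that chest was opened and seen not to hold the prize — ruled out; weight (1/4)·0 = 0 each.
If it is in chest 2 (prior 1/4): the guide has 3 equally likely choices, so probability 1/3; weight (1/4)·(1/3) = 1/12.
If it is in chest 3 (prior 1/4): the guide has no choice, probability 1; weight (1/4)·1 = 1/4.
The weights sum to 1/3.
So P(the ruby in chest 3 | the guide opened chest 1 and chest 4) = (1/4) / (1/3) = 3/4.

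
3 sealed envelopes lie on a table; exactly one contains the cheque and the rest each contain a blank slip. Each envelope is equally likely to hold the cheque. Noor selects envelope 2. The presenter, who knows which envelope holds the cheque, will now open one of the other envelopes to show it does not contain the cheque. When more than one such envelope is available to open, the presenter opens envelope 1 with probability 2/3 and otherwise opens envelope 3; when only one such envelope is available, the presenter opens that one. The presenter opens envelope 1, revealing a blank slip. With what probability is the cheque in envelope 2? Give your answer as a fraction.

2/5

Apply Bayes' rule, conditioning on where the cheque actually is.
If it is in envelope 1 (prior 1/3): the presenter opened envelope 1, so this case is ruled out; weight (1/3)·0 = 0.
If it is in envelope 2 (prior 1/3): envelope 1 is available, opened with probability 2/3; weight (1/3)·(2/3) = 2/9.
If it is in envelope 3 (prior 1/3): only envelope 1 is available, probability 1; weight (1/3)·1 = 1/3.
The weights sum to 5/9.
So P(the cheque in envelope 2 | the presenter opened envelope 1) = (2/9) / (5/9) = 2/5.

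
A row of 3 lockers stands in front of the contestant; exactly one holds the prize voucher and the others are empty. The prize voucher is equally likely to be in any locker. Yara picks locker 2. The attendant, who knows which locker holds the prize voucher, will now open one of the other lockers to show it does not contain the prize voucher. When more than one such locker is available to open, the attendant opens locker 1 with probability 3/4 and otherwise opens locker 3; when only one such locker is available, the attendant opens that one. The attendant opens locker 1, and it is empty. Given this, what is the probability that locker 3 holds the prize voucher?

Consider each possible location of the prize voucher in turn.
If it is in locker 1 (prior 1/3): the attendant opened locker 1, so this case is ruled out; weight (1/3)·0 = 0.
If it is in locker 2 (prior 1/3): locker 1 is available, opened with probability 3/4; weight (1/3)·(3/4) = 1/4.
If it is in locker 3 (prior 1/3): only locker 1 is available, probability 1; weight (1/3)·1 = 1/3.
The weights sum to 7/12.
So P(the prize voucher in locker 3 | the attendant opened locker 1) = (1/3) / (7/12) = 4/7.

4/7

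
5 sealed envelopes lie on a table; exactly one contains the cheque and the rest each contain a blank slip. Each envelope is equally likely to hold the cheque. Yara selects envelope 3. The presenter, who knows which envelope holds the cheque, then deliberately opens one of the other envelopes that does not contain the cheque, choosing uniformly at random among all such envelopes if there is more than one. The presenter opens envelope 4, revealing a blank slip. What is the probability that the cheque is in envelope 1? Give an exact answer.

4/15

Apply Bayes' rule, conditioning on where the cheque actually is.
If it is in any of envelopes 1, 2, and 5 (prior 1/5 each): the presenter has 3 equally likely choices, so probability 1/3; weight (1/5)·(1/3) = 1/15 each.
If it is in envelope 3 (prior 1/5): the presenter has 4 equally likely choices, so probability 1/4; weight (1/5)·(1/4) = 1/20.
If it is in envelope 4 (prior 1/5): the presenter opened envelope 4, so this case is ruled out; weight (1/5)·0 = 0.
The weights sum to 1/4.
So P(the cheque in envelope 1 | the presenter opened envelope 4) = (1/15) / (1/4) = 4/15.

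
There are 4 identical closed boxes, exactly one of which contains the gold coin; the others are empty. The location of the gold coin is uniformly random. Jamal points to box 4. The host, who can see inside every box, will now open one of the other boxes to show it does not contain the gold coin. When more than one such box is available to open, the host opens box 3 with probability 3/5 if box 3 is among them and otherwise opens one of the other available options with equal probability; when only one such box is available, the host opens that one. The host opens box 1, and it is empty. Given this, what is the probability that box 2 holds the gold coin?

Apply Bayes' rule, conditioning on where the gold coin actually is.
If it is in box 1 (prior 1/4): the host opened box 1, so this case is ruled out; weight (1/4)·0 = 0.
If it is in box 2 (prior 1/4): box 3 is available but not opened, probability 2/5; weight (1/4)·(2/5) = 1/10.
If it is in box 3 (prior 1/4): box 3 holds the prize so is unavailable; the host chooses uniformly among the 2 others, probability 1/2; weight (1/4)·(1/2) = 1/8.
If it is in box 4 (prior 1/4): box 3 is available but not opened; box 1 gets probability (1 − 3/5)/2 = 1/5; weight (1/4)·(1/5) = 1/20.
The weights sum to 11/40.
So P(the gold coin in box 2 | the host opened box 1) = (1/10) / (11/40) = 4/11.

4/11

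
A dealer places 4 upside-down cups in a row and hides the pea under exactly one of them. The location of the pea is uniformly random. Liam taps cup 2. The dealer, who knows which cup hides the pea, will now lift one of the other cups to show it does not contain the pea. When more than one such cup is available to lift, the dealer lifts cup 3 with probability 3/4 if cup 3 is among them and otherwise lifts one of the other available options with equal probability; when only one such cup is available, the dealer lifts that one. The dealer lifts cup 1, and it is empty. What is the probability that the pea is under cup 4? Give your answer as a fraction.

Condition on the true location of the pea.
If it is under cup 1 (prior 1/4): the dealer opened cup 1, so this case is ruled out; weight (1/4)·0 = 0.
If it is under cup 2 (prior 1/4): cup 3 is available but not opened; cup 1 gets probability (1 − 3/4)/2 = 1/8; weight (1/4)·(1/8) = 1/32.
If it is under cup 3 (prior 1/4): cup 3 holds the prize so is unavailable; the dealer chooses uniformly among the 2 others, probability 1/2; weight (1/4)·(1/2) = 1/8.
If it is under cup 4 (prior 1/4): cup 3 is available but not opened, probability 1/4; weight (1/4)·(1/4) = 1/16.
The weights sum to 7/32.
So P(the pea under cup 4 | the dealer opened cup 1) = (1/16) / (7/32) = 2/7.

2/7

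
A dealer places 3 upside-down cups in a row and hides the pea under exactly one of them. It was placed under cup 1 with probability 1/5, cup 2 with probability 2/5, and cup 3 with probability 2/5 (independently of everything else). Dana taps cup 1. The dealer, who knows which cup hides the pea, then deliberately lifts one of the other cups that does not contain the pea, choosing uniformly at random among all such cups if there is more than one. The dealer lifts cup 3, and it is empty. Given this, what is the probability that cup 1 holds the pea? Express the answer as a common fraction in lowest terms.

1/5

Consider each possible location of the pea in turn.
If it is under cup 1 (prior 1/5): the dealer has 2 equally likely choices, so probability 1/2; weight (1/5)·(1/2) = 1/10.
If it is under cup 2 (prior 2/5): the dealer has no choice, probability 1; weight (2/5)·1 = 2/5.
If it is under cup 3 (prior 2/5): the dealer opened cup 3, so this case is ruled out; weight (2/5)·0 = 0.
The weights sum to 1/2.
So P(the pea under cup 1 | the dealer opened cup 3) = (1/10) / (1/2) = 1/5.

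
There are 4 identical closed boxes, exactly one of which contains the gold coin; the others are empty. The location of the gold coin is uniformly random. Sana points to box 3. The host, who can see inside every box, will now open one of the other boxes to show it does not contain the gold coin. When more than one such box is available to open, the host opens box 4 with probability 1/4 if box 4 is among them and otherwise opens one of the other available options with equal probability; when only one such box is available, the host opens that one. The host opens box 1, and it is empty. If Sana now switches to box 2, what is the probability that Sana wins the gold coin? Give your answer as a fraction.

6/13

Apply Bayes' rule, conditioning on where the gold coin actually is.
If it is in box 1 (prior 1/4): the host opened box 1, so this case is ruled out; weight (1/4)·0 = 0.
If it is in box 2 (prior 1/4): box 4 is available but not opened, probability 3/4; weight (1/4)·(3/4) = 3/16.
If it is in box 3 (prior 1/4): box 4 is available but not opened; box 1 gets probability (1 − 1/4)/2 = 3/8; weight (1/4)·(3/8) = 3/32.
If it is in box 4 (prior 1/4): box 4 holds the prize so is unavailable; the host chooses uniformly among the 2 others, probability 1/2; weight (1/4)·(1/2) = 1/8.
The weights sum to 13/32.
So P(the gold coin in box 2 | the host opened box 1) = (3/16) / (13/32) = 6/13.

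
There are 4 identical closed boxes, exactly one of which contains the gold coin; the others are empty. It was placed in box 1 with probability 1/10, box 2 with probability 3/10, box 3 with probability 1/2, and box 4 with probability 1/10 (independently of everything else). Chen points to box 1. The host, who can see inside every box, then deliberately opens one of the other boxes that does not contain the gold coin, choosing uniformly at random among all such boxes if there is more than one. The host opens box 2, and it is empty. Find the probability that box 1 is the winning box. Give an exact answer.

Consider each possible location of the gold coin in turn.
If it is in box 1 (prior 1/10): the host has 3 equally likely choices, so probability 1/3; weight (1/10)·(1/3) = 1/30.
If it is in box 2 (prior 3/10): the host opened box 2, so this case is ruled out; weight (3/10)·0 = 0.
If it is in box 3 (prior 1/2): the host has 2 equally likely choices, so probability 1/2; weight (1/2)·(1/2) = 1/4.
If it is in box 4 (prior 1/10): the host has 2 equally likely choices, so probability 1/2; weight (1/10)·(1/2) = 1/20.
The weights sum to 1/3.
So P(the gold coin in box 1 | the host opened box 2) = (1/30) / (1/3) = 1/10.

1/10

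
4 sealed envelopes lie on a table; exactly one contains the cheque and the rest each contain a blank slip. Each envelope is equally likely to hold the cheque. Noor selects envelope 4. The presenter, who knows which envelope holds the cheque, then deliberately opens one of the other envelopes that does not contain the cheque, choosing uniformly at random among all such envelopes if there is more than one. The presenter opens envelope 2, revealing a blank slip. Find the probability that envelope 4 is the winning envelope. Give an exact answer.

Condition on the true location of the cheque.
If it is in either of envelopes 1 and 3 (prior 1/4 each): the presenter has 2 equally likely choices, so probability 1/2; weight (1/4)·(1/2) = 1/8 each.
If it is in envelope 2 (prior 1/4): the presenter opened envelope 2, so this case is ruled out; weight (1/4)·0 = 0.
If it is in envelope 4 (prior 1/4): the presenter has 3 equally likely choices, so probability 1/3; weight (1/4)·(1/3) = 1/12.
The weights sum to 1/3.
So P(the cheque in envelope 4 | the presenter opened envelope 2) = (1/12) / (1/3) = 1/4.

1/4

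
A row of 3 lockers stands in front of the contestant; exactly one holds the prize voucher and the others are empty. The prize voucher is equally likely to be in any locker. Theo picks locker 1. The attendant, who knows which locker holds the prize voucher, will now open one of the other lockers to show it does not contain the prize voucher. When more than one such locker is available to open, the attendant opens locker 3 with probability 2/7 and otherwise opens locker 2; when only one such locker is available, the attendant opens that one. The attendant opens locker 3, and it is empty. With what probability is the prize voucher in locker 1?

2/9

Condition on the true location of the prize voucher.
If it is in locker 1 (prior 1/3): locker 3 is available, opened with probability 2/7; weight (1/3)·(2/7) = 2/21.
If it is in locker 2 (prior 1/3): only locker 3 is available, probability 1; weight (1/3)·1 = 1/3.
If it is in locker 3 (prior 1/3): the attendant opened locker 3, so this case is ruled out; weight (1/3)·0 = 0.
The weights sum to 3/7.
So P(the prize voucher in locker 1 | the attendant opened locker 3) = (2/21) / (3/7) = 2/9.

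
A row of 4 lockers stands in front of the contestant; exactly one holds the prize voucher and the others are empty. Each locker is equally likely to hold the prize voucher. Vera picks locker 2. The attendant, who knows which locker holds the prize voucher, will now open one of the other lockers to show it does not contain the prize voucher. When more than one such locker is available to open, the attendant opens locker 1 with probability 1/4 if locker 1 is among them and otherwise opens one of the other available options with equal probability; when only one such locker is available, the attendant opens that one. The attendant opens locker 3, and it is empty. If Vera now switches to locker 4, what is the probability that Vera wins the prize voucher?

Apply Bayes' rule, conditioning on where the prize voucher actually is.
If it is in locker 1 (prior 1/4): locker 1 holds the prize so is unavailable; the attendant chooses uniformly among the 2 others, probability 1/2; weight (1/4)·(1/2) = 1/8.
If it is in locker 2 (prior 1/4): locker 1 is available but not opened; locker 3 gets probability (1 − 1/4)/2 = 3/8; weight (1/4)·(3/8) = 3/32.
If it is in locker 3 (prior 1/4): the attendant opened locker 3, so this case is ruled out; weight (1/4)·0 = 0.
If it is in locker 4 (prior 1/4): locker 1 is available but not opened, probability 3/4; weight (1/4)·(3/4) = 3/16.
The weights sum to 13/32.
So P(the prize voucher in locker 4 | the attendant opened locker 3) = (3/16) / (13/32) = 6/13.

6/13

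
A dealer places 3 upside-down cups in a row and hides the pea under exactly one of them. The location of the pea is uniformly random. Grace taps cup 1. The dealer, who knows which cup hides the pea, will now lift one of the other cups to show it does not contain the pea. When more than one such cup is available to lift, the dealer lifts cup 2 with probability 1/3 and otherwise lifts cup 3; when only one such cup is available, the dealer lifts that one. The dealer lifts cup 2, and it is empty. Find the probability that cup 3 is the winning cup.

3/4

Consider each possible location of the pea in turn.
If it is under cup 1 (prior 1/3): cup 2 is available, opened with probability 1/3; weight (1/3)·(1/3) = 1/9.
If it is under cup 2 (prior 1/3): the dealer opened cup 2, so this case is ruled out; weight (1/3)·0 = 0.
If it is under cup 3 (prior 1/3): only cup 2 is available, probability 1; weight (1/3)·1 = 1/3.
The weights sum to 4/9.
So P(the pea under cup 3 | the dealer opened cup 2) = (1/3) / (4/9) = 3/4.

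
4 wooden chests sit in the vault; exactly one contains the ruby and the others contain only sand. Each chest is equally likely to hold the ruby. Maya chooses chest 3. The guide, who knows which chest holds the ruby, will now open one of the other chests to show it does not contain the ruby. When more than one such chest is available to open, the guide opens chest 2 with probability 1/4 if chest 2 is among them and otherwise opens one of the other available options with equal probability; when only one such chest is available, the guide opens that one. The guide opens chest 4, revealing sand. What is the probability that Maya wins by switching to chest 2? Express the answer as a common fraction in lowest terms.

Condition on the true location of the ruby.
If it is in chest 1 (prior 1/4): chest 2 is available but not opened, probability 3/4; weight (1/4)·(3/4) = 3/16.
If it is in chest 2 (prior 1/4): chest 2 holds the prize so is unavailable; the guide chooses uniformly among the 2 others, probability 1/2; weight (1/4)·(1/2) = 1/8.
If it is in chest 3 (prior 1/4): chest 2 is available but not opened; chest 4 gets probability (1 − 1/4)/2 = 3/8; weight (1/4)·(3/8) = 3/32.
If it is in chest 4 (prior 1/4): the guide opened chest 4, so this case is ruled out; weight (1/4)·0 = 0.
The weights sum to 13/32.
So P(the ruby in chest 2 | the guide opened chest 4) = (1/8) / (13/32) = 4/13.

4/13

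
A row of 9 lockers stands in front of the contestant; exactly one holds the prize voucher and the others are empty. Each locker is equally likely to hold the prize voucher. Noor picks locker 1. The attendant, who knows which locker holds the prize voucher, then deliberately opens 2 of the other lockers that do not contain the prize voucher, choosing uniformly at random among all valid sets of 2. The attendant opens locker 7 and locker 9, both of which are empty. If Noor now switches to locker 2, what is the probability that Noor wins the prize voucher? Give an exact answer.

Condition on the true location of the prize voucher.
If it is in locker 1 (prior 1/9): the attendant has 28 equally likely choices, so probability 1/28; weight (1/9)·(1/28) = 1/252.
If it is in any of lockers 2, 3, 4, 5, 6, and 8 (prior 1/9 each): the attendant has 21 equally likely choices, so probability 1/21; weight (1/9)·(1/21) = 1/189 each.
If it is in either of lockers 7 and 9 (prior 1/9 each): that locker was opened and seen not to hold the prize — ruled out; weight (1/9)·0 = 0 each.
The weights sum to 1/28.
So P(the prize voucher in locker 2 | the attendant opened locker 7 and locker 9) = (1/189) / (1/28) = 4/27.

4/27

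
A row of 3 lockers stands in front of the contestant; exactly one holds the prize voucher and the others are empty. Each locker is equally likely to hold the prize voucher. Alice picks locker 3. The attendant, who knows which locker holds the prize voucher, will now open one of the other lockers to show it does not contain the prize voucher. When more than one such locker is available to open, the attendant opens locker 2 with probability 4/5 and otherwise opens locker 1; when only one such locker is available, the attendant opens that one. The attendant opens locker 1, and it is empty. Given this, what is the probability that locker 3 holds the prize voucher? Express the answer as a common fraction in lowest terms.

1/6

Condition on the true location of the prize voucher.
If it is in locker 1 (prior 1/3): the attendant opened locker 1, so this case is ruled out; weight (1/3)·0 = 0.
If it is in locker 2 (prior 1/3): only locker 1 is available, probability 1; weight (1/3)·1 = 1/3.
If it is in locker 3 (prior 1/3): locker 2 is available but not opened, probability 1/5; weight (1/3)·(1/5) = 1/15.
The weights sum to 2/5.
So P(the prize voucher in locker 3 | the attendant opened locker 1) = (1/15) / (2/5) = 1/6.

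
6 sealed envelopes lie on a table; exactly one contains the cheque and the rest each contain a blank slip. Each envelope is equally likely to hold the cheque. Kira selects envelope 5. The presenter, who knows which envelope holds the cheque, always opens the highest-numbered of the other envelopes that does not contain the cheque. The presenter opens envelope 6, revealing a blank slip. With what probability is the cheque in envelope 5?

1/5

Condition on the true location of the cheque.
If it is in any of envelopes 1, 2, 3, 4, and 5 (prior 1/6 each): envelope 6 is the highest-numbered option available, probability 1; weight (1/6)·1 = 1/6 each.
If it is in envelope 6 (prior 1/6): the presenter opened envelope 6, so this case is ruled out; weight (1/6)·0 = 0.
The weights sum to 5/6.
So P(the cheque in envelope 5 | the presenter opened envelope 6) = (1/6) / (5/6) = 1/5.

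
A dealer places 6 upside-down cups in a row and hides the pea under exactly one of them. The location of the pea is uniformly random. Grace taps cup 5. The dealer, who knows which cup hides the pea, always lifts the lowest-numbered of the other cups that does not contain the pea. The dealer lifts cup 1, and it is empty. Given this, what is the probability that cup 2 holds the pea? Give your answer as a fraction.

Apply Bayes' rule, conditioning on where the pea actually is.
If it is under cup 1 (prior 1/6): the dealer opened cup 1, so this case is ruled out; weight (1/6)·0 = 0.
If it is under any of cups 2, 3, 4, 5, and 6 (prior 1/6 each): cup 1 is the lowest-numbered option available, probability 1; weight (1/6)·1 = 1/6 each.
The weights sum to 5/6.
So P(the pea under cup 2 | the dealer opened cup 1) = (1/6) / (5/6) = 1/5.

1/5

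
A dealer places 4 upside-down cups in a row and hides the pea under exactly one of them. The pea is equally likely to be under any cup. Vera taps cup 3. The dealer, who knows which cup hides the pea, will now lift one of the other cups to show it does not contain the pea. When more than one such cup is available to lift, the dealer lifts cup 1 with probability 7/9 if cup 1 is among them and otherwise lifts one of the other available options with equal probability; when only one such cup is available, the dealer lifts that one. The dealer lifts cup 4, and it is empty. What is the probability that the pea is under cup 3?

2/15

Apply Bayes' rule, conditioning on where the pea actually is.
If it is under cup 1 (prior 1/4): cup 1 holds the prize so is unavailable; the dealer chooses uniformly among the 2 others, probability 1/2; weight (1/4)·(1/2) = 1/8.
If it is under cup 2 (prior 1/4): cup 1 is available but not opened, probability 2/9; weight (1/4)·(2/9) = 1/18.
If it is under cup 3 (prior 1/4): cup 1 is available but not opened; cup 4 gets probability (1 − 7/9)/2 = 1/9; weight (1/4)·(1/9) = 1/36.
If it is under cup 4 (prior 1/4): the dealer opened cup 4, so this case is ruled out; weight (1/4)·0 = 0.
The weights sum to 5/24.
So P(the pea under cup 3 | the dealer opened cup 4) = (1/36) / (5/24) = 2/15.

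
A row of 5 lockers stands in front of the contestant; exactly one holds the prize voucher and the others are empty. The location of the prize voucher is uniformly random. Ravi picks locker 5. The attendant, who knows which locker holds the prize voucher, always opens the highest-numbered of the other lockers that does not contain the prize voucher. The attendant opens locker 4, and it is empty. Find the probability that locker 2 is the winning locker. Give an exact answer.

Consider each possible location of the prize voucher in turn.
If it is in any of lockers 1, 2, 3, and 5 (prior 1/5 each): locker 4 is the highest-numbered option available, probability 1; weight (1/5)·1 = 1/5 each.
If it is in locker 4 (prior 1/5): the attendant opened locker 4, so this case is ruled out; weight (1/5)·0 = 0.
The weights sum to 4/5.
So P(the prize voucher in locker 2 | the attendant opened locker 4) = (1/5) / (4/5) = 1/4.

1/4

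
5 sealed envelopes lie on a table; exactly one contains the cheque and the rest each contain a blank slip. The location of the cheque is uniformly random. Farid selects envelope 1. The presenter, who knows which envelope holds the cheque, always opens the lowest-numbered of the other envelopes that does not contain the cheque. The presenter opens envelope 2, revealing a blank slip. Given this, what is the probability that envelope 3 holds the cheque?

1/4

Condition on the true location of the cheque.
If it is in any of envelopes 1, 3, 4, and 5 (prior 1/5 each): envelope 2 is the lowest-numbered option available, probability 1; weight (1/5)·1 = 1/5 each.
If it is in envelope 2 (prior 1/5): the presenter opened envelope 2, so this case is ruled out; weight (1/5)·0 = 0.
The weights sum to 4/5.
So P(the cheque in envelope 3 | the presenter opened envelope 2) = (1/5) / (4/5) = 1/4.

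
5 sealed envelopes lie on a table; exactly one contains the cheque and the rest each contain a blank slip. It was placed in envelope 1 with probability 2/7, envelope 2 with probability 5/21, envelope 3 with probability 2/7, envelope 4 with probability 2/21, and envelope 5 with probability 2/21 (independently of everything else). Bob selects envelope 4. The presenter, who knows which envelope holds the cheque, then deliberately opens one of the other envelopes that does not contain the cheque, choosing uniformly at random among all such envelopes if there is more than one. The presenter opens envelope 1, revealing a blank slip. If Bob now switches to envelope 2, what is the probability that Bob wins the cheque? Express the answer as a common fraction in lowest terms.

Apply Bayes' rule, conditioning on where the cheque actually is.
If it is in envelope 1 (prior 2/7): the presenter opened envelope 1, so this case is ruled out; weight (2/7)·0 = 0.
If it is in envelope 2 (prior 5/21): the presenter has 3 equally likely choices, so probability 1/3; weight (5/21)·(1/3) = 5/63.
If it is in envelope 3 (prior 2/7): the presenter has 3 equally likely choices, so probability 1/3; weight (2/7)·(1/3) = 2/21.
If it is in envelope 4 (prior 2/21): the presenter has 4 equally likely choices, so probability 1/4; weight (2/21)·(1/4) = 1/42.
If it is in envelope 5 (prior 2/21): the presenter has 3 equally likely choices, so probability 1/3; weight (2/21)·(1/3) = 2/63.
The weights sum to 29/126.
So P(the cheque in envelope 2 | the presenter opened envelope 1) = (5/63) / (29/126) = 10/29.

10/29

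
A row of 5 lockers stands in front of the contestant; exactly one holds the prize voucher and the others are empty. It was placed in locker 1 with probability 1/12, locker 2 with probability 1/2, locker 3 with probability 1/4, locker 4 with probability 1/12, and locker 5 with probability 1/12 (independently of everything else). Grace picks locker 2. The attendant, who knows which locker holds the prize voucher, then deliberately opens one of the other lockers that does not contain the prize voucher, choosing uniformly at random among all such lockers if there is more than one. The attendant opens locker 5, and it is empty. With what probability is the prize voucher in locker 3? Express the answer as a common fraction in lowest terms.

6/19

Apply Bayes' rule, conditioning on where the prize voucher actually is.
If it is in either of lockers 1 and 4 (prior 1/12 each): the attendant has 3 equally likely choices, so probability 1/3; weight (1/12)·(1/3) = 1/36 each.
If it is in locker 2 (prior 1/2): the attendant has 4 equally likely choices, so probability 1/4; weight (1/2)·(1/4) = 1/8.
If it is in locker 3 (prior 1/4): the attendant has 3 equally likely choices, so probability 1/3; weight (1/4)·(1/3) = 1/12.
If it is in locker 5 (prior 1/12): the attendant opened locker 5, so this case is ruled out; weight (1/12)·0 = 0.
The weights sum to 19/72.
So P(the prize voucher in locker 3 | the attendant opened locker 5) = (1/12) / (19/72) = 6/19.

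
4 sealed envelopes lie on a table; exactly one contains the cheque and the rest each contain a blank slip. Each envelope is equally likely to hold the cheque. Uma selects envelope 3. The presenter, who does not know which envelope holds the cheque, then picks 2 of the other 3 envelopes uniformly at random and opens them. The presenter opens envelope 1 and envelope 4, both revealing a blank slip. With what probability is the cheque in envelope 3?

1/2

Condition on the true location of the cheque.
If it is in either of envelopes 1 and 4 (prior 1/4 each): that envelope was opened and seen not to hold the prize — ruled out; weight (1/4)·0 = 0 each.
If it is in either of envelopes 2 and 3 (prior 1/4 each): the presenter picks exactly this set with probability 1/3 regardless, and none is the prize; weight (1/4)·(1/3) = 1/12 each.
The weights sum to 1/6.
So P(the cheque in envelope 3 | the presenter opened envelope 1 and envelope 4) = (1/12) / (1/6) = 1/2.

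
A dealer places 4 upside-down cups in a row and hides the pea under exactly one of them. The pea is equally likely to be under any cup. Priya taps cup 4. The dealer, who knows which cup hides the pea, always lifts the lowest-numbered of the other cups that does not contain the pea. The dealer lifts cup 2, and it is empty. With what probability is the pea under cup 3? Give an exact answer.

0

Apply Bayes' rule, conditioning on where the pea actually is.
If it is under cup 1 (prior 1/4): cup 2 is the lowest-numbered option available, probability 1; weight (1/4)·1 = 1/4.
If it is under cup 2 (prior 1/4): the dealer opened cup 2, so this case is ruled out; weight (1/4)·0 = 0.
If it is under either of cups 3 and 4 (prior 1/4 each): the dealer would have opened cup 1 instead, probability 0; weight (1/4)·0 = 0 each.
The weights sum to 1/4.
So P(the pea under cup 3 | the dealer opened cup 2) = 0 / (1/4) = 0.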